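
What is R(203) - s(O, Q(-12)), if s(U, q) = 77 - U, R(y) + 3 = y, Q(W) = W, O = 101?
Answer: 224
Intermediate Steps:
R(y) = -3 + y
R(203) - s(O, Q(-12)) = (-3 + 203) - (77 - 1*101) = 200 - (77 - 101) = 200 - 1*(-24) = 200 + 24 = 224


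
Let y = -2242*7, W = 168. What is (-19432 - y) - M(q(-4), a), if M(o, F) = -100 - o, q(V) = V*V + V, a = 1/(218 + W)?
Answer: -3626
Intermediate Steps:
a = 1/386 (a = 1/(218 + 168) = 1/386 ≈ 0.0025907)
q(V) = V + V**2 (q(V) = V**2 + V = V + V**2)
y = -15694
(-19432 - y) - M(q(-4), a) = (-19432 - 1*(-15694)) - (-100 - (-4)*(1 - 4)) = (-19432 + 15694) - (-100 - (-4)*(-3)) = -3738 - (-100 - 1*12) = -3738 - (-100 - 12) = -3738 - 1*(-112) = -3738 + 112 = -3626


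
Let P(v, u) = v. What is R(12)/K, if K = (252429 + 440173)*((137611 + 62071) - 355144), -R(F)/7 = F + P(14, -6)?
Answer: 91/53836646062 ≈ 1.6903e-9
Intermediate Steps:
R(F) = -98 - 7*F (R(F) = -7*(F + 14) = -7*(14 + F) = -98 - 7*F)
K = -107673292124 (K = 692602*(199682 - 355144) = 692602*(-155462) = -107673292124)
R(12)/K = (-98 - 7*12)/(-107673292124) = (-98 - 84)*(-1/107673292124) = -182*(-1/107673292124) = 91/53836646062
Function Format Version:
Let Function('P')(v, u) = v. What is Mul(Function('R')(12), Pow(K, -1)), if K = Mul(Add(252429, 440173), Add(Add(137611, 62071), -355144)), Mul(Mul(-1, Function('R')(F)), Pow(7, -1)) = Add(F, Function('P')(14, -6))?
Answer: Rational(91, 53836646062) ≈ 1.6903e-9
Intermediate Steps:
Function('R')(F) = Add(-98, Mul(-7, F)) (Function('R')(F) = Mul(-7, Add(F, 14)) = Mul(-7, Add(14, F)) = Add(-98, Mul(-7, F)))
K = -107673292124 (K = Mul(692602, Add(199682, -355144)) = Mul(692602, -155462) = -107673292124)
Mul(Function('R')(12), Pow(K, -1)) = Mul(Add(-98, Mul(-7, 12)), Pow(-107673292124, -1)) = Mul(Add(-98, -84), Rational(-1, 107673292124)) = Mul(-182, Rational(-1, 107673292124)) = Rational(91, 53836646062)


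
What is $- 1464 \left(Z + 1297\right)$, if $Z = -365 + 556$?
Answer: $-2178432$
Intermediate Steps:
$Z = 191$
$- 1464 \left(Z + 1297\right) = - 1464 \left(191 + 1297\right) = \left(-1464\right) 1488 = -2178432$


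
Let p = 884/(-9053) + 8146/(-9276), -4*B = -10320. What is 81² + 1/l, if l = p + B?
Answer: 710474901994113/108287587259 ≈ 6561.0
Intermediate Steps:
B = 2580 (B = -¼*(-10320) = 2580)
p = -40972861/41987814 (p = 884*(-1/9053) + 8146*(-1/9276) = -884/9053 - 4073/4638 = -40972861/41987814 ≈ -0.97583)
l = 108287587259/41987814 (l = -40972861/41987814 + 2580 = 108287587259/41987814 ≈ 2579.0)
81² + 1/l = 81² + 1/(108287587259/41987814) = 6561 + 41987814/108287587259 = 710474901994113/108287587259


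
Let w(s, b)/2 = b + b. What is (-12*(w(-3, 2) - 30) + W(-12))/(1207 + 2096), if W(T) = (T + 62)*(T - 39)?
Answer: -254/367 ≈ -0.69210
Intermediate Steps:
w(s, b) = 4*b (w(s, b) = 2*(b + b) = 2*(2*b) = 4*b)
W(T) = (-39 + T)*(62 + T) (W(T) = (62 + T)*(-39 + T) = (-39 + T)*(62 + T))
(-12*(w(-3, 2) - 30) + W(-12))/(1207 + 2096) = (-12*(4*2 - 30) + (-2418 + (-12)² + 23*(-12)))/(1207 + 2096) = (-12*(8 - 30) + (-2418 + 144 - 276))/3303 = (-12*(-22) - 2550)*(1/3303) = (264 - 2550)*(1/3303) = -2286*1/3303 = -254/367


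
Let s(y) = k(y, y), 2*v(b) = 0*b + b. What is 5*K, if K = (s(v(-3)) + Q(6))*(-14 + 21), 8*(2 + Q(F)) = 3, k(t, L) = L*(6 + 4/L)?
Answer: -1855/8 ≈ -231.88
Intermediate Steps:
v(b) = b/2 (v(b) = (0*b + b)/2 = (0 + b)/2 = b/2)
s(y) = 4 + 6*y
Q(F) = -13/8 (Q(F) = -2 + (⅛)*3 = -2 + 3/8 = -13/8)
K = -371/8 (K = ((4 + 6*((½)*(-3))) - 13/8)*(-14 + 21) = ((4 + 6*(-3/2)) - 13/8)*7 = ((4 - 9) - 13/8)*7 = (-5 - 13/8)*7 = -53/8*7 = -371/8 ≈ -46.375)
5*K = 5*(-371/8) = -1855/8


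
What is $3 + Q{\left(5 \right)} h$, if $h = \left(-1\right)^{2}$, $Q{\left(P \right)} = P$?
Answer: $8$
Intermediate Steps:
$h = 1$
$3 + Q{\left(5 \right)} h = 3 + 5 \cdot 1 = 3 + 5 = 8$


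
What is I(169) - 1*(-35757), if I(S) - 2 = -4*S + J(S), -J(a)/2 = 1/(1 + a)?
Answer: 2982054/85 ≈ 35083.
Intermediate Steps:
J(a) = -2/(1 + a)
I(S) = 2 - 4*S - 2/(1 + S) (I(S) = 2 + (-4*S - 2/(1 + S)) = 2 - 4*S - 2/(1 + S))
I(169) - 1*(-35757) = 2*169*(-1 - 2*169)/(1 + 169) - 1*(-35757) = 2*169*(-1 - 338)/170 + 35757 = 2*169*(1/170)*(-339) + 35757 = -57291/85 + 35757 = 2982054/85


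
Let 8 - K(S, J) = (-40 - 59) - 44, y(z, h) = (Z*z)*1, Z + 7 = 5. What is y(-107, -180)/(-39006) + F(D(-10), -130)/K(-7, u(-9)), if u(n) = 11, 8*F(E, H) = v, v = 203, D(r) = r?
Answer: 3829853/23559624 ≈ 0.16256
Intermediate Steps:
Z = -2 (Z = -7 + 5 = -2)
F(E, H) = 203/8 (F(E, H) = (1/8)*203 = 203/8)
y(z, h) = -2*z (y(z, h) = -2*z*1 = -2*z)
K(S, J) = 151 (K(S, J) = 8 - ((-40 - 59) - 44) = 8 - (-99 - 44) = 8 - 1*(-143) = 8 + 143 = 151)
y(-107, -180)/(-39006) + F(D(-10), -130)/K(-7, u(-9)) = -2*(-107)/(-39006) + (203/8)/151 = 214*(-1/39006) + (203/8)*(1/151) = -107/19503 + 203/1208 = 3829853/23559624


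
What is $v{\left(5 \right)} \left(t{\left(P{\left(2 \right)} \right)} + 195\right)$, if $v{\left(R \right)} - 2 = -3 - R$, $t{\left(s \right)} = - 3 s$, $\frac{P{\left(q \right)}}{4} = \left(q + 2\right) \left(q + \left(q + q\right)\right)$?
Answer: $558$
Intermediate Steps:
$P{\left(q \right)} = 12 q \left(2 + q\right)$ ($P{\left(q \right)} = 4 \left(q + 2\right) \left(q + \left(q + q\right)\right) = 4 \left(2 + q\right) \left(q + 2 q\right) = 4 \left(2 + q\right) 3 q = 4 \cdot 3 q \left(2 + q\right) = 12 q \left(2 + q\right)$)
$v{\left(R \right)} = -1 - R$ ($v{\left(R \right)} = 2 - \left(3 + R\right) = -1 - R$)
$v{\left(5 \right)} \left(t{\left(P{\left(2 \right)} \right)} + 195\right) = \left(-1 - 5\right) \left(- 3 \cdot 12 \cdot 2 \left(2 + 2\right) + 195\right) = \left(-1 - 5\right) \left(- 3 \cdot 12 \cdot 2 \cdot 4 + 195\right) = - 6 \left(\left(-3\right) 96 + 195\right) = - 6 \left(-288 + 195\right) = \left(-6\right) \left(-93\right) = 558$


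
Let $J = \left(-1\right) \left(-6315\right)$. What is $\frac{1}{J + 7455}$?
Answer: $\frac{1}{13770} \approx 7.2622 \cdot 10^{-5}$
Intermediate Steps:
$J = 6315$
$\frac{1}{J + 7455} = \frac{1}{6315 + 7455} = \frac{1}{13770}$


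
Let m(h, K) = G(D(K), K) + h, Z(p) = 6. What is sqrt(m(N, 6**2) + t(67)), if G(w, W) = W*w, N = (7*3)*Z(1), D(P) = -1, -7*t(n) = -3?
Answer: sqrt(4431)/7 ≈ 9.5094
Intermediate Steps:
t(n) = 3/7 (t(n) = -1/7*(-3) = 3/7)
N = 126 (N = (7*3)*6 = 21*6 = 126)
m(h, K) = h - K (m(h, K) = K*(-1) + h = -K + h = h - K)
sqrt(m(N, 6**2) + t(67)) = sqrt((126 - 1*6**2) + 3/7) = sqrt((126 - 1*36) + 3/7) = sqrt((126 - 36) + 3/7) = sqrt(90 + 3/7) = sqrt(633/7) = sqrt(4431)/7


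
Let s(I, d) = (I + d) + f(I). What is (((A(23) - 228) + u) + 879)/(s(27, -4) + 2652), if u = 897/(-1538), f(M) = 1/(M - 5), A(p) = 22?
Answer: 11375947/45256419 ≈ 0.25137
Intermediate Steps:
f(M) = 1/(-5 + M)
s(I, d) = I + d + 1/(-5 + I) (s(I, d) = (I + d) + 1/(-5 + I) = I + d + 1/(-5 + I))
u = -897/1538 (u = 897*(-1/1538) = -897/1538 ≈ -0.58323)
(((A(23) - 228) + u) + 879)/(s(27, -4) + 2652) = (((22 - 228) - 897/1538) + 879)/((1 + (-5 + 27)*(27 - 4))/(-5 + 27) + 2652) = ((-206 - 897/1538) + 879)/((1 + 22*23)/22 + 2652) = (-317725/1538 + 879)/((1 + 506)/22 + 2652) = 1034177/(1538*((1/22)*507 + 2652)) = 1034177/(1538*(507/22 + 2652)) = 1034177/(1538*(58851/22)) = (1034177/1538)*(22/58851) = 11375947/45256419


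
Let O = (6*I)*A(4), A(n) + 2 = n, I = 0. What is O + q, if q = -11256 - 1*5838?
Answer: -17094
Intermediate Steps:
q = -17094 (q = -11256 - 5838 = -17094)
A(n) = -2 + n
O = 0 (O = (6*0)*(-2 + 4) = 0*2 = 0)
O + q = 0 - 17094 = -17094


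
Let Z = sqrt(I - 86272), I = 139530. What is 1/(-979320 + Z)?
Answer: -489660/479533804571 - sqrt(53258)/959067609142 ≈ -1.0214e-6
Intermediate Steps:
Z = sqrt(53258) (Z = sqrt(139530 - 86272) = sqrt(53258) ≈ 230.78)
1/(-979320 + Z) = 1/(-979320 + sqrt(53258))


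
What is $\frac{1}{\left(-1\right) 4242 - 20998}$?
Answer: $- \frac{1}{25240} \approx -3.962 \cdot 10^{-5}$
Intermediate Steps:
$\frac{1}{\left(-1\right) 4242 - 20998} = \frac{1}{-4242 - 20998} = \frac{1}{-25240} = - \frac{1}{25240}$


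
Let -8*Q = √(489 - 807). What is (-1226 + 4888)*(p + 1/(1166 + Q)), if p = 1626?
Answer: 4887782893252/820867 + 14648*I*√318/43505951 ≈ 5.9544e+6 + 0.006004*I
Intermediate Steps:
Q = -I*√318/8 (Q = -√(489 - 807)/8 = -I*√318/8 ≈ -2.2291*I)
(-1226 + 4888)*(p + 1/(1166 + Q)) = (-1226 + 4888)*(1626 + 1/(1166 - I*√318/8)) = 3662*(1626 + 1/(1166 - I*√318/8)) = 5954412 + 3662/(1166 - I*√318/8)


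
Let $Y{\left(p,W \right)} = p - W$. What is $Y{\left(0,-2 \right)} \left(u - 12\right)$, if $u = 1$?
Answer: $-22$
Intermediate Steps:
$Y{\left(0,-2 \right)} \left(u - 12\right) = \left(0 - -2\right) \left(1 - 12\right) = \left(0 + 2\right) \left(-11\right) = 2 \left(-11\right) = -22$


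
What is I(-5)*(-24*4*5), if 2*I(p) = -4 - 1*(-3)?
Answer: 240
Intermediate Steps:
I(p) = -½ (I(p) = (-4 - 1*(-3))/2 = (-4 + 3)/2 = (½)*(-1) = -½)
I(-5)*(-24*4*5) = -(-24*4)*5/2 = -(-48)*5 = -½*(-480) = 240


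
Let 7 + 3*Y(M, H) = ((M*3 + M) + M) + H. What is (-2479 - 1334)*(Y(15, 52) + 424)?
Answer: -1769232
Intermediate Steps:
Y(M, H) = -7/3 + H/3 + 5*M/3 (Y(M, H) = -7/3 + (((M*3 + M) + M) + H)/3 = -7/3 + (((3*M + M) + M) + H)/3 = -7/3 + ((4*M + M) + H)/3 = -7/3 + (5*M + H)/3 = -7/3 + (H + 5*M)/3 = -7/3 + (H/3 + 5*M/3) = -7/3 + H/3 + 5*M/3)
(-2479 - 1334)*(Y(15, 52) + 424) = (-2479 - 1334)*((-7/3 + (⅓)*52 + (5/3)*15) + 424) = -3813*((-7/3 + 52/3 + 25) + 424) = -3813*(40 + 424) = -3813*464 = -1769232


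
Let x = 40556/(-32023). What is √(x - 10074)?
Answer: I*√10331908981934/32023 ≈ 100.38*I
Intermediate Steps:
x = -40556/32023 (x = 40556*(-1/32023) = -40556/32023 ≈ -1.2665)
√(x - 10074) = √(-40556/32023 - 10074) = √(-322640258/32023) = I*√10331908981934/32023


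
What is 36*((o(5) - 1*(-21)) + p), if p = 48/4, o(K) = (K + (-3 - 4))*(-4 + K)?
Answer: 1116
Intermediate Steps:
o(K) = (-7 + K)*(-4 + K) (o(K) = (K - 7)*(-4 + K) = (-7 + K)*(-4 + K))
p = 12 (p = 48*(¼) = 12)
36*((o(5) - 1*(-21)) + p) = 36*(((28 + 5² - 11*5) - 1*(-21)) + 12) = 36*(((28 + 25 - 55) + 21) + 12) = 36*((-2 + 21) + 12) = 36*(19 + 12) = 36*31 = 1116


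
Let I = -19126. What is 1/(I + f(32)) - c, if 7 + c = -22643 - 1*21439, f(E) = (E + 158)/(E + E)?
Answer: 26979690361/611937 ≈ 44089.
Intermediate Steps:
f(E) = (158 + E)/(2*E) (f(E) = (158 + E)/((2*E)) = (158 + E)*(1/(2*E)) = (158 + E)/(2*E))
c = -44089 (c = -7 + (-22643 - 1*21439) = -7 + (-22643 - 21439) = -7 - 44082 = -44089)
1/(I + f(32)) - c = 1/(-19126 + (½)*(158 + 32)/32) - 1*(-44089) = 1/(-19126 + (½)*(1/32)*190) + 44089 = 1/(-19126 + 95/32) + 44089 = 1/(-611937/32) + 44089 = -32/611937 + 44089 = 26979690361/611937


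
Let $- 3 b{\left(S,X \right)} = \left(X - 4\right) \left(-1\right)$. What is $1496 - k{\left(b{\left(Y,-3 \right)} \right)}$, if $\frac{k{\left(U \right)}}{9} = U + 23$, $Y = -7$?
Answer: $1310$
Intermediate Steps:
$b{\left(S,X \right)} = - \frac{4}{3} + \frac{X}{3}$ ($b{\left(S,X \right)} = - \frac{\left(X - 4\right) \left(-1\right)}{3} = - \frac{\left(-4 + X\right) \left(-1\right)}{3} = - \frac{4 - X}{3} = - \frac{4}{3} + \frac{X}{3}$)
$k{\left(U \right)} = 207 + 9 U$ ($k{\left(U \right)} = 9 \left(U + 23\right) = 9 \left(23 + U\right) = 207 + 9 U$)
$1496 - k{\left(b{\left(Y,-3 \right)} \right)} = 1496 - \left(207 + 9 \left(- \frac{4}{3} + \frac{1}{3} \left(-3\right)\right)\right) = 1496 - \left(207 + 9 \left(- \frac{4}{3} - 1\right)\right) = 1496 - \left(207 + 9 \left(- \frac{7}{3}\right)\right) = 1496 - \left(207 - 21\right) = 1496 - 186 = 1310$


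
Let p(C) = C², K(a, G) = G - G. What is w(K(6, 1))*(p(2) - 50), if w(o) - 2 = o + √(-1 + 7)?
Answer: -92 - 46*√6 ≈ -204.68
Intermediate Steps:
K(a, G) = 0
w(o) = 2 + o + √6 (w(o) = 2 + (o + √(-1 + 7)) = 2 + (o + √6) = 2 + o + √6)
w(K(6, 1))*(p(2) - 50) = (2 + 0 + √6)*(2² - 50) = (2 + √6)*(4 - 50) = (2 + √6)*(-46) = -92 - 46*√6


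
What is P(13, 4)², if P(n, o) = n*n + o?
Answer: 29929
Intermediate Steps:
P(n, o) = o + n² (P(n, o) = n² + o = o + n²)
P(13, 4)² = (4 + 13²)² = (4 + 169)² = 173² = 29929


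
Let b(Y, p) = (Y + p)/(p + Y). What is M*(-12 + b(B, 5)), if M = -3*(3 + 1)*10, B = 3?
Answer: 1320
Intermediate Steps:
b(Y, p) = 1 (b(Y, p) = (Y + p)/(Y + p) = 1)
M = -120 (M = -3*4*10 = -12*10 = -120)
M*(-12 + b(B, 5)) = -120*(-12 + 1) = -120*(-11) = 1320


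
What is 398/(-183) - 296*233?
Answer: -12621542/183 ≈ -68970.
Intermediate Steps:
398/(-183) - 296*233 = 398*(-1/183) - 68968 = -398/183 - 68968 = -12621542/183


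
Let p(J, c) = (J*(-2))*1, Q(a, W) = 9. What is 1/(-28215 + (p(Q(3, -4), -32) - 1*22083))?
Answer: -1/50316 ≈ -1.9874e-5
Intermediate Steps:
p(J, c) = -2*J (p(J, c) = -2*J*1 = -2*J)
1/(-28215 + (p(Q(3, -4), -32) - 1*22083)) = 1/(-28215 + (-2*9 - 1*22083)) = 1/(-28215 + (-18 - 22083)) = 1/(-28215 - 22101) = 1/(-50316) = -1/50316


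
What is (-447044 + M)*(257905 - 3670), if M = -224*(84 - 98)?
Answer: -112856950380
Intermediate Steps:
M = 3136 (M = -224*(-14) = 3136)
(-447044 + M)*(257905 - 3670) = (-447044 + 3136)*(257905 - 3670) = -443908*254235 = -112856950380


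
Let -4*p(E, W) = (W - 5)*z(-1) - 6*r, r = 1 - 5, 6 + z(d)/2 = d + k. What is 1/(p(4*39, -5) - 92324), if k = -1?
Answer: -1/92370 ≈ -1.0826e-5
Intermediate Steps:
z(d) = -14 + 2*d (z(d) = -12 + 2*(d - 1) = -12 + 2*(-1 + d) = -12 + (-2 + 2*d) = -14 + 2*d)
r = -4
p(E, W) = -26 + 4*W (p(E, W) = -((W - 5)*(-14 + 2*(-1)) - 6*(-4))/4 = -((-5 + W)*(-14 - 2) + 24)/4 = -((-5 + W)*(-16) + 24)/4 = -((80 - 16*W) + 24)/4 = -(104 - 16*W)/4 = -26 + 4*W)
1/(p(4*39, -5) - 92324) = 1/((-26 + 4*(-5)) - 92324) = 1/((-26 - 20) - 92324) = 1/(-46 - 92324) = 1/(-92370) = -1/92370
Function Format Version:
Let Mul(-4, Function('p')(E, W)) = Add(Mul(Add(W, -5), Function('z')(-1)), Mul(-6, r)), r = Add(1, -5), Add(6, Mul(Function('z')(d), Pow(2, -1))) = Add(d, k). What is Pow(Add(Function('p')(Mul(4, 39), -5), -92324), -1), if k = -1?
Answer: Rational(-1, 92370) ≈ -1.0826e-5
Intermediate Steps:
Function('z')(d) = Add(-14, Mul(2, d)) (Function('z')(d) = Add(-12, Mul(2, Add(d, -1))) = Add(-12, Mul(2, Add(-1, d))) = Add(-12, Add(-2, Mul(2, d))) = Add(-14, Mul(2, d)))
r = -4
Function('p')(E, W) = Add(-26, Mul(4, W)) (Function('p')(E, W) = Mul(Rational(-1, 4), Add(Mul(Add(W, -5), Add(-14, Mul(2, -1))), Mul(-6, -4))) = Mul(Rational(-1, 4), Add(Mul(Add(-5, W), Add(-14, -2)), 24)) = Mul(Rational(-1, 4), Add(Mul(Add(-5, W), -16), 24)) = Mul(Rational(-1, 4), Add(Add(80, Mul(-16, W)), 24)) = Mul(Rational(-1, 4), Add(104, Mul(-16, W))) = Add(-26, Mul(4, W)))
Pow(Add(Function('p')(Mul(4, 39), -5), -92324), -1) = Pow(Add(Add(-26, Mul(4, -5)), -92324), -1) = Pow(Add(Add(-26, -20), -92324), -1) = Pow(Add(-46, -92324), -1) = Pow(-92370, -1) = Rational(-1, 92370)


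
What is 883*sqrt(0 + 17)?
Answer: 883*sqrt(17) ≈ 3640.7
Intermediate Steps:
883*sqrt(0 + 17) = 883*sqrt(17)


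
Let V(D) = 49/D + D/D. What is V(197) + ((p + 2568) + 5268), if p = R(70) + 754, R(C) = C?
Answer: 1706266/197 ≈ 8661.3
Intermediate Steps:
V(D) = 1 + 49/D (V(D) = 49/D + 1 = 1 + 49/D)
p = 824 (p = 70 + 754 = 824)
V(197) + ((p + 2568) + 5268) = (49 + 197)/197 + ((824 + 2568) + 5268) = (1/197)*246 + (3392 + 5268) = 246/197 + 8660 = 1706266/197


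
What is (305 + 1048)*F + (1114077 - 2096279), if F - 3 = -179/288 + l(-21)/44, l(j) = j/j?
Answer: -93979505/96 ≈ -9.7895e+5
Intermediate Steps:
l(j) = 1
F = 7607/3168 (F = 3 + (-179/288 + 1/44) = 3 - 1897/3168 = 7607/3168 ≈ 2.4012)
(305 + 1048)*F + (1114077 - 2096279) = (305 + 1048)*(7607/3168) + (1114077 - 2096279) = 1353*(7607/3168) - 982202 = 311887/96 - 982202 = -93979505/96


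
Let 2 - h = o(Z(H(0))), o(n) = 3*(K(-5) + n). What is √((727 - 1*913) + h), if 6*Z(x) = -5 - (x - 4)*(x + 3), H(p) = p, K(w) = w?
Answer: I*√690/2 ≈ 13.134*I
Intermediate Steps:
Z(x) = -⅚ - (-4 + x)*(3 + x)/6 (Z(x) = (-5 - (x - 4)*(x + 3))/6 = (-5 - (-4 + x)*(3 + x))/6 = -⅚ - (-4 + x)*(3 + x)/6)
o(n) = -15 + 3*n (o(n) = 3*(-5 + n) = -15 + 3*n)
h = 27/2 (h = 2 - (-15 + 3*(7/6 - ⅙*0² + (⅙)*0)) = 2 - (-15 + 3*(7/6 - ⅙*0 + 0)) = 2 - (-15 + 3*(7/6 + 0 + 0)) = 2 - (-15 + 3*(7/6)) = 2 - (-15 + 7/2) = 2 - 1*(-23/2) = 2 + 23/2 = 27/2 ≈ 13.500)
√((727 - 1*913) + h) = √((727 - 1*913) + 27/2) = √((727 - 913) + 27/2) = √(-186 + 27/2) = √(-345/2) = I*√690/2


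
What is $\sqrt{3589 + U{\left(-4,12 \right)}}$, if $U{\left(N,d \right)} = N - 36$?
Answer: $13 \sqrt{21} \approx 59.573$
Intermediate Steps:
$U{\left(N,d \right)} = -36 + N$ ($U{\left(N,d \right)} = N - 36 = -36 + N$)
$\sqrt{3589 + U{\left(-4,12 \right)}} = \sqrt{3589 - 40} = \sqrt{3549} = 13 \sqrt{21}$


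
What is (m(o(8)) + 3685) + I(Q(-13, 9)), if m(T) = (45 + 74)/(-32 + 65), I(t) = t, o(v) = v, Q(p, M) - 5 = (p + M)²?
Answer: 122417/33 ≈ 3709.6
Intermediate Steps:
Q(p, M) = 5 + (M + p)² (Q(p, M) = 5 + (p + M)² = 5 + (M + p)²)
m(T) = 119/33
(m(o(8)) + 3685) + I(Q(-13, 9)) = (119/33 + 3685) + (5 + (9 - 13)²) = 121724/33 + (5 + (-4)²) = 121724/33 + (5 + 16) = 121724/33 + 21 = 122417/33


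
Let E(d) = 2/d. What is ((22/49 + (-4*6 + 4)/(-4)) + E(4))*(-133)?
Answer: -11077/14 ≈ -791.21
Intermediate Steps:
((22/49 + (-4*6 + 4)/(-4)) + E(4))*(-133) = ((22/49 + (-4*6 + 4)/(-4)) + 2/4)*(-133) = ((22*(1/49) + (-24 + 4)*(-1/4)) + 2*(1/4))*(-133) = ((22/49 - 20*(-1/4)) + 1/2)*(-133) = ((22/49 + 5) + 1/2)*(-133) = (267/49 + 1/2)*(-133) = (583/98)*(-133) = -11077/14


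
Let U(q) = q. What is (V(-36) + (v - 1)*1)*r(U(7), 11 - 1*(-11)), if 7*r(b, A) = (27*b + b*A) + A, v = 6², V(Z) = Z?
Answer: -365/7 ≈ -52.143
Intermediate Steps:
v = 36
r(b, A) = A/7 + 27*b/7 + A*b/7 (r(b, A) = ((27*b + b*A) + A)/7 = ((27*b + A*b) + A)/7 = (A + 27*b + A*b)/7 = A/7 + 27*b/7 + A*b/7)
(V(-36) + (v - 1)*1)*r(U(7), 11 - 1*(-11)) = (-36 + (36 - 1)*1)*((11 - 1*(-11))/7 + (27/7)*7 + (⅐)*(11 - 1*(-11))*7) = (-36 + 35*1)*((11 + 11)/7 + 27 + (⅐)*(11 + 11)*7) = (-36 + 35)*((⅐)*22 + 27 + (⅐)*22*7) = -(22/7 + 27 + 22) = -1*365/7 = -365/7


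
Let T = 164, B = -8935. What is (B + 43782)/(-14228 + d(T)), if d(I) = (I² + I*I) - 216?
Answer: 34847/39348 ≈ 0.88561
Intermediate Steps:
d(I) = -216 + 2*I² (d(I) = (I² + I²) - 216 = 2*I² - 216 = -216 + 2*I²)
(B + 43782)/(-14228 + d(T)) = (-8935 + 43782)/(-14228 + (-216 + 2*164²)) = 34847/(-14228 + (-216 + 2*26896)) = 34847/(-14228 + (-216 + 53792)) = 34847/(-14228 + 53576) = 34847/39348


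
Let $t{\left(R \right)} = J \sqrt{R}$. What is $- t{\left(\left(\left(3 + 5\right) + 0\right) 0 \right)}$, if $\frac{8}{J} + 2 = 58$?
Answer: $0$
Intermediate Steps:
$J = \frac{1}{7}$ ($J = \frac{8}{-2 + 58} = \frac{8}{56} = 8 \cdot \frac{1}{56} = \frac{1}{7} \approx 0.14286$)
$t{\left(R \right)} = \frac{\sqrt{R}}{7}$
$- t{\left(\left(\left(3 + 5\right) + 0\right) 0 \right)} = - \frac{\sqrt{\left(\left(3 + 5\right) + 0\right) 0}}{7} = - \frac{\sqrt{\left(8 + 0\right) 0}}{7} = - \frac{\sqrt{8 \cdot 0}}{7} = - \frac{\sqrt{0}}{7} = - \frac{0}{7} = \left(-1\right) 0 = 0$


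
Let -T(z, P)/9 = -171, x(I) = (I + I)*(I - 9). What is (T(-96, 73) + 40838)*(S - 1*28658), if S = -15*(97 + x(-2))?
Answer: -1304067421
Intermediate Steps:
x(I) = 2*I*(-9 + I) (x(I) = (2*I)*(-9 + I) = 2*I*(-9 + I))
T(z, P) = 1539 (T(z, P) = -9*(-171) = 1539)
S = -2115 (S = -15*(97 + 2*(-2)*(-9 - 2)) = -15*(97 + 2*(-2)*(-11)) = -15*(97 + 44) = -15*141 = -2115)
(T(-96, 73) + 40838)*(S - 1*28658) = (1539 + 40838)*(-2115 - 1*28658) = 42377*(-2115 - 28658) = 42377*(-30773) = -1304067421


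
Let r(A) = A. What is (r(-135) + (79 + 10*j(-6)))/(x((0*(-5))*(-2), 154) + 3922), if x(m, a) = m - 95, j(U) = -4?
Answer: -96/3827 ≈ -0.025085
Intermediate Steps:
x(m, a) = -95 + m
(r(-135) + (79 + 10*j(-6)))/(x((0*(-5))*(-2), 154) + 3922) = (-135 + (79 + 10*(-4)))/((-95 + (0*(-5))*(-2)) + 3922) = (-135 + (79 - 40))/((-95 + 0*(-2)) + 3922) = (-135 + 39)/((-95 + 0) + 3922) = -96/(-95 + 3922) = -96/3827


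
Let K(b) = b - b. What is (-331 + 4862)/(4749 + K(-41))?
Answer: 4531/4749 ≈ 0.95410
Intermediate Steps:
K(b) = 0
(-331 + 4862)/(4749 + K(-41)) = (-331 + 4862)/(4749 + 0) = 4531/4749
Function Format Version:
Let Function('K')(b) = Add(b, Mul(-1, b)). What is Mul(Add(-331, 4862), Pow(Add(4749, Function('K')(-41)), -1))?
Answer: Rational(4531, 4749) ≈ 0.95410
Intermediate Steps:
Function('K')(b) = 0
Mul(Add(-331, 4862), Pow(Add(4749, Function('K')(-41)), -1)) = Mul(Add(-331, 4862), Pow(Add(4749, 0), -1)) = Mul(4531, Pow(4749, -1)) = Mul(4531, Rational(1, 4749)) = Rational(4531, 4749)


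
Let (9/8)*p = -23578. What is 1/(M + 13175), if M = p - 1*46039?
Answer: -9/484400 ≈ -1.8580e-5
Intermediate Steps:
p = -188624/9 (p = (8/9)*(-23578) = -188624/9 ≈ -20958.)
M = -602975/9 (M = -188624/9 - 1*46039 = -188624/9 - 46039 = -602975/9 ≈ -66997.)
1/(M + 13175) = 1/(-602975/9 + 13175) = 1/(-484400/9) = -9/484400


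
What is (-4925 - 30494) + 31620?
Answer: -3799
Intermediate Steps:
(-4925 - 30494) + 31620 = -35419 + 31620 = -3799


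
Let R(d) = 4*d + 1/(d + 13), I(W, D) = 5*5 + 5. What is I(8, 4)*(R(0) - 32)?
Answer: -12450/13 ≈ -957.69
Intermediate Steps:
I(W, D) = 30 (I(W, D) = 25 + 5 = 30)
R(d) = 1/(13 + d) + 4*d (R(d) = 4*d + 1/(13 + d) = 1/(13 + d) + 4*d)
I(8, 4)*(R(0) - 32) = 30*((1 + 4*0² + 52*0)/(13 + 0) - 32) = 30*((1 + 4*0 + 0)/13 - 32) = 30*((1 + 0 + 0)/13 - 32) = 30*((1/13)*1 - 32) = 30*(1/13 - 32) = 30*(-415/13) = -12450/13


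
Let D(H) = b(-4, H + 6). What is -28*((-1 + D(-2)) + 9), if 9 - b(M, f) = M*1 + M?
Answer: -700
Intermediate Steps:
b(M, f) = 9 - 2*M (b(M, f) = 9 - (M*1 + M) = 9 - (M + M) = 9 - 2*M)
D(H) = 17 (D(H) = 9 - 2*(-4) = 9 + 8 = 17)
-28*((-1 + D(-2)) + 9) = -28*((-1 + 17) + 9) = -28*(16 + 9) = -28*25 = -700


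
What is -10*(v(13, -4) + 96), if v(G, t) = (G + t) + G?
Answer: -1180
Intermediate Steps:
v(G, t) = t + 2*G
-10*(v(13, -4) + 96) = -10*((-4 + 2*13) + 96) = -10*((-4 + 26) + 96) = -10*(22 + 96) = -10*118 = -1180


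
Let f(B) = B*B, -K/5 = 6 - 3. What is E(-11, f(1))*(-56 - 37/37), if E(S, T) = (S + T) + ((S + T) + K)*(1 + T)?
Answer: 3420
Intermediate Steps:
K = -15 (K = -5*(6 - 3) = -5*3 = -15)
f(B) = B**2
E(S, T) = S + T + (1 + T)*(-15 + S + T) (E(S, T) = (S + T) + ((S + T) - 15)*(1 + T) = (S + T) + (-15 + S + T)*(1 + T) = (S + T) + (1 + T)*(-15 + S + T) = S + T + (1 + T)*(-15 + S + T))
E(-11, f(1))*(-56 - 37/37) = (-15 + (1**2)**2 - 13*1**2 + 2*(-11) - 11*1**2)*(-56 - 37/37) = (-15 + 1**2 - 13*1 - 22 - 11*1)*(-56 - 37*1/37) = (-15 + 1 - 13 - 22 - 11)*(-56 - 1) = -60*(-57) = 3420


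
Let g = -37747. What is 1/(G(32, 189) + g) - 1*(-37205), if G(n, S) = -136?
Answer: 1409437014/37883 ≈ 37205.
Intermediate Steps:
1/(G(32, 189) + g) - 1*(-37205) = 1/(-136 - 37747) - 1*(-37205) = 1/(-37883) + 37205 = -1/37883 + 37205 = 1409437014/37883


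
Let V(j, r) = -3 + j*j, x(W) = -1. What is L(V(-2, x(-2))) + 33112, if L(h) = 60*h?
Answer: 33172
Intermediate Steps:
V(j, r) = -3 + j²
L(V(-2, x(-2))) + 33112 = 60*(-3 + (-2)²) + 33112 = 60*(-3 + 4) + 33112 = 60*1 + 33112 = 60 + 33112 = 33172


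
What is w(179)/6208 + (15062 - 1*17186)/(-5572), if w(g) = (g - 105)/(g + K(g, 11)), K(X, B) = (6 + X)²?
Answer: 56705550037/148758492288 ≈ 0.38119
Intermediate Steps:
w(g) = (-105 + g)/(g + (6 + g)²) (w(g) = (g - 105)/(g + (6 + g)²) = (-105 + g)/(g + (6 + g)²))
w(179)/6208 + (15062 - 1*17186)/(-5572) = ((-105 + 179)/(179 + (6 + 179)²))/6208 + (15062 - 1*17186)/(-5572) = (74/(179 + 185²))*(1/6208) + (15062 - 17186)*(-1/5572) = (74/(179 + 34225))*(1/6208) - 2124*(-1/5572) = (74/34404)*(1/6208) + 531/1393 = ((1/34404)*74)*(1/6208) + 531/1393 = (37/17202)*(1/6208) + 531/1393 = 37/106790016 + 531/1393 = 56705550037/148758492288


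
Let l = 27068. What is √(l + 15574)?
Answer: 3*√4738 ≈ 206.50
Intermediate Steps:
√(l + 15574) = √(27068 + 15574) = √42642 = 3*√4738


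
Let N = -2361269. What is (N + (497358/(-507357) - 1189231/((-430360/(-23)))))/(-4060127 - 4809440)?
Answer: 57287567423646389/215181764687306760 ≈ 0.26623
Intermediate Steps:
(N + (497358/(-507357) - 1189231/((-430360/(-23)))))/(-4060127 - 4809440) = (-2361269 + (497358/(-507357) - 1189231/((-430360/(-23)))))/(-4060127 - 4809440) = (-2361269 + (497358*(-1/507357) - 1189231/((-430360*(-1)/23))))/(-8869567) = (-2361269 + (-55262/56373 - 1189231/((-14840*(-29/23)))))*(-1/8869567) = (-2361269 + (-55262/56373 - 1189231/430360/23))*(-1/8869567) = (-2361269 + (-55262/56373 - 1189231*23/430360))*(-1/8869567) = (-2361269 + (-55262/56373 - 27352313/430360))*(-1/8869567) = (-2361269 - 1565714495069/24260684280)*(-1/8869567) = -57287567423646389/24260684280*(-1/8869567) = 57287567423646389/215181764687306760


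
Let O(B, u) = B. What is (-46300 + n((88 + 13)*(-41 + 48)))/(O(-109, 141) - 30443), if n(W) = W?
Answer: 45593/30552 ≈ 1.4923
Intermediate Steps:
(-46300 + n((88 + 13)*(-41 + 48)))/(O(-109, 141) - 30443) = (-46300 + (88 + 13)*(-41 + 48))/(-109 - 30443) = (-46300 + 101*7)/(-30552) = (-46300 + 707)*(-1/30552) = -45593*(-1/30552) = 45593/30552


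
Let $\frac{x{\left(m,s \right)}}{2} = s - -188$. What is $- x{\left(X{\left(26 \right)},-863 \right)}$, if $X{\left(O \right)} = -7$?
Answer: $1350$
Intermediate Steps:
$x{\left(m,s \right)} = 376 + 2 s$ ($x{\left(m,s \right)} = 2 \left(s - -188\right) = 2 \left(s + 188\right) = 2 \left(188 + s\right) = 376 + 2 s$)
$- x{\left(X{\left(26 \right)},-863 \right)} = - (376 + 2 \left(-863\right)) = - (376 - 1726) = \left(-1\right) \left(-1350\right) = 1350$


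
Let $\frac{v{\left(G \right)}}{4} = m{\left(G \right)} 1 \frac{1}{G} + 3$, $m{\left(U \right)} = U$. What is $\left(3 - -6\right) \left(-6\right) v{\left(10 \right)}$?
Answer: $-864$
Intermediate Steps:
$v{\left(G \right)} = 16$ ($v{\left(G \right)} = 4 \left(G 1 \frac{1}{G} + 3\right) = 4 \left(\frac{G}{G} + 3\right) = 4 \left(1 + 3\right) = 4 \cdot 4 = 16$)
$\left(3 - -6\right) \left(-6\right) v{\left(10 \right)} = \left(3 - -6\right) \left(-6\right) 16 = \left(3 + 6\right) \left(-6\right) 16 = 9 \left(-6\right) 16 = \left(-54\right) 16 = -864$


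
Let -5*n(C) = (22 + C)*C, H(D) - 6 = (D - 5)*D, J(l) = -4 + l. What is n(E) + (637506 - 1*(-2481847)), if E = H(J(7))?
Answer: 3119353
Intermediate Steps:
H(D) = 6 + D*(-5 + D) (H(D) = 6 + (D - 5)*D = 6 + (-5 + D)*D = 6 + D*(-5 + D))
E = 0 (E = 6 + (-4 + 7)**2 - 5*(-4 + 7) = 6 + 3**2 - 5*3 = 6 + 9 - 15 = 0)
n(C) = -C*(22 + C)/5 (n(C) = -(22 + C)*C/5 = -C*(22 + C)/5)
n(E) + (637506 - 1*(-2481847)) = -1/5*0*(22 + 0) + (637506 - 1*(-2481847)) = -1/5*0*22 + (637506 + 2481847) = 0 + 3119353 = 3119353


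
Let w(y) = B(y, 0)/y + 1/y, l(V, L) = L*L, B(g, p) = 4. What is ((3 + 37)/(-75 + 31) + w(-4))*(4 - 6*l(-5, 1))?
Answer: 95/22 ≈ 4.3182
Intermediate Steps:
l(V, L) = L**2
w(y) = 5/y (w(y) = 4/y + 1/y = 5/y)
((3 + 37)/(-75 + 31) + w(-4))*(4 - 6*l(-5, 1)) = ((3 + 37)/(-75 + 31) + 5/(-4))*(4 - 6*1**2) = (40/(-44) + 5*(-1/4))*(4 - 6*1) = (40*(-1/44) - 5/4)*(4 - 6) = (-10/11 - 5/4)*(-2) = -95/44*(-2) = 95/22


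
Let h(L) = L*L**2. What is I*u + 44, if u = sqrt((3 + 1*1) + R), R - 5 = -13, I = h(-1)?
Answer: 44 - 2*I ≈ 44.0 - 2.0*I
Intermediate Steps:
h(L) = L**3
I = -1 (I = (-1)**3 = -1)
R = -8 (R = 5 - 13 = -8)
u = 2*I (u = sqrt((3 + 1*1) - 8) = sqrt((3 + 1) - 8) = sqrt(4 - 8) = sqrt(-4) = 2*I ≈ 2.0*I)
I*u + 44 = -2*I + 44 = 44 - 2*I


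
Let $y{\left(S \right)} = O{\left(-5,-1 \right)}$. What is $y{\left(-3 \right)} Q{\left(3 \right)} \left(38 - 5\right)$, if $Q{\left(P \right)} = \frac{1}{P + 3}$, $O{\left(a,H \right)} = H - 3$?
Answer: $-22$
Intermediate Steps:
$O{\left(a,H \right)} = -3 + H$
$y{\left(S \right)} = -4$ ($y{\left(S \right)} = -3 - 1 = -4$)
$Q{\left(P \right)} = \frac{1}{3 + P}$
$y{\left(-3 \right)} Q{\left(3 \right)} \left(38 - 5\right) = - \frac{4}{3 + 3} \left(38 - 5\right) = - \frac{4}{6} \cdot 33 = \left(-4\right) \frac{1}{6} \cdot 33 = \left(- \frac{2}{3}\right) 33 = -22$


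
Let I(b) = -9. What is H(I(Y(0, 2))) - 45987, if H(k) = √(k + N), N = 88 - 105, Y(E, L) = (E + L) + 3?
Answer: -45987 + I*√26 ≈ -45987.0 + 5.099*I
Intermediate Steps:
Y(E, L) = 3 + E + L
N = -17
H(k) = √(-17 + k) (H(k) = √(k - 17) = √(-17 + k))
H(I(Y(0, 2))) - 45987 = √(-17 - 9) - 45987 = √(-26) - 45987 = I*√26 - 45987 = -45987 + I*√26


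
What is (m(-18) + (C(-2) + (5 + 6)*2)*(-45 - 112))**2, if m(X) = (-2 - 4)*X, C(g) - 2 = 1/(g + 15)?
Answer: 2278821169/169 ≈ 1.3484e+7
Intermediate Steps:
C(g) = 2 + 1/(15 + g) (C(g) = 2 + 1/(g + 15) = 2 + 1/(15 + g))
m(X) = -6*X
(m(-18) + (C(-2) + (5 + 6)*2)*(-45 - 112))**2 = (-6*(-18) + ((31 + 2*(-2))/(15 - 2) + (5 + 6)*2)*(-45 - 112))**2 = (108 + ((31 - 4)/13 + 11*2)*(-157))**2 = (108 + ((1/13)*27 + 22)*(-157))**2 = (108 + (27/13 + 22)*(-157))**2 = (108 + (313/13)*(-157))**2 = (108 - 49141/13)**2 = (-47737/13)**2 = 2278821169/169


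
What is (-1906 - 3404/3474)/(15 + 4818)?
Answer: -3312424/8394921 ≈ -0.39457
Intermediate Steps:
(-1906 - 3404/3474)/(15 + 4818) = (-1906 - 3404*1/3474)/4833 = (-1906 - 1702/1737)*(1/4833) = -3312424/1737*1/4833 = -3312424/8394921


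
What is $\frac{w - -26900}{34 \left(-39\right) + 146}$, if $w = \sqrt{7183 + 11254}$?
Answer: $- \frac{1345}{59} - \frac{\sqrt{18437}}{1180} \approx -22.912$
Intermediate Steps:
$w = \sqrt{18437} \approx 135.78$
$\frac{w - -26900}{34 \left(-39\right) + 146} = \frac{\sqrt{18437} - -26900}{34 \left(-39\right) + 146} = \frac{\sqrt{18437} + 26900}{-1326 + 146} = \frac{26900 + \sqrt{18437}}{-1180} = \left(26900 + \sqrt{18437}\right) \left(- \frac{1}{1180}\right) = - \frac{1345}{59} - \frac{\sqrt{18437}}{1180}$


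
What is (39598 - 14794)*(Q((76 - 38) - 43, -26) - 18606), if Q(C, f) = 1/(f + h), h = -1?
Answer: -1384512428/3 ≈ -4.6150e+8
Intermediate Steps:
Q(C, f) = 1/(-1 + f) (Q(C, f) = 1/(f - 1) = 1/(-1 + f))
(39598 - 14794)*(Q((76 - 38) - 43, -26) - 18606) = (39598 - 14794)*(1/(-1 - 26) - 18606) = 24804*(1/(-27) - 18606) = 24804*(-1/27 - 18606) = 24804*(-502363/27) = -1384512428/3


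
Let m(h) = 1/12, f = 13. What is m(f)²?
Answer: 1/144 ≈ 0.0069444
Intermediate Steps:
m(h) = 1/12
m(f)² = (1/12)² = 1/144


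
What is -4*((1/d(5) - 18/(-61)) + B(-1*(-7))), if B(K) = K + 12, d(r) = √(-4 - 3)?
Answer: -4708/61 + 4*I*√7/7 ≈ -77.18 + 1.5119*I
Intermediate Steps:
d(r) = I*√7 (d(r) = √(-7) = I*√7)
B(K) = 12 + K
-4*((1/d(5) - 18/(-61)) + B(-1*(-7))) = -4*((1/(I*√7) - 18/(-61)) + (12 - 1*(-7))) = -4*((1*(-I*√7/7) - 18*(-1/61)) + (12 + 7)) = -4*((-I*√7/7 + 18/61) + 19) = -4*((18/61 - I*√7/7) + 19) = -4*(1177/61 - I*√7/7) = -4708/61 + 4*I*√7/7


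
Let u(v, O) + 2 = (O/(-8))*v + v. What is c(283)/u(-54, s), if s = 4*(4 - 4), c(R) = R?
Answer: -283/56 ≈ -5.0536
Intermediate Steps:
s = 0 (s = 4*0 = 0)
u(v, O) = -2 + v - O*v/8 (u(v, O) = -2 + ((O/(-8))*v + v) = -2 + ((O*(-⅛))*v + v) = -2 + ((-O/8)*v + v) = -2 + (-O*v/8 + v) = -2 + (v - O*v/8) = -2 + v - O*v/8)
c(283)/u(-54, s) = 283/(-2 - 54 - ⅛*0*(-54)) = 283/(-2 - 54 + 0) = 283/(-56) = 283*(-1/56) = -283/56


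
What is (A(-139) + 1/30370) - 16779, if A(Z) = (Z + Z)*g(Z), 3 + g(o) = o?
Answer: 689307891/30370 ≈ 22697.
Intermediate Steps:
g(o) = -3 + o
A(Z) = 2*Z*(-3 + Z) (A(Z) = (Z + Z)*(-3 + Z) = (2*Z)*(-3 + Z) = 2*Z*(-3 + Z))
(A(-139) + 1/30370) - 16779 = (2*(-139)*(-3 - 139) + 1/30370) - 16779 = (2*(-139)*(-142) + 1/30370) - 16779 = (39476 + 1/30370) - 16779 = 1198886121/30370 - 16779 = 689307891/30370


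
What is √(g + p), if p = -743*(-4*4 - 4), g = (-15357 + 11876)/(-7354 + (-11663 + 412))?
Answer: 3*√153596545/305 ≈ 121.90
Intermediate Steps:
g = 3481/18605 (g = -3481/(-7354 - 11251) = -3481/(-18605) = -3481*(-1/18605) = 3481/18605 ≈ 0.18710)
p = 14860 (p = -743*(-16 - 4) = -743*(-20) = 14860)
√(g + p) = √(3481/18605 + 14860) = √(276473781/18605) = 3*√153596545/305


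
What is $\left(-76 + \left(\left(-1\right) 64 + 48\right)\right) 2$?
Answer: $-184$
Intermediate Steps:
$\left(-76 + \left(\left(-1\right) 64 + 48\right)\right) 2 = \left(-76 + \left(-64 + 48\right)\right) 2 = \left(-76 - 16\right) 2 = \left(-92\right) 2 = -184$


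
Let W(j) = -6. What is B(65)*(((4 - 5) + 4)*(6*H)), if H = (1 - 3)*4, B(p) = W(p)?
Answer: 864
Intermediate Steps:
B(p) = -6
H = -8 (H = -2*4 = -8)
B(65)*(((4 - 5) + 4)*(6*H)) = -6*((4 - 5) + 4)*6*(-8) = -6*(-1 + 4)*(-48) = -18*(-48) = -6*(-144) = 864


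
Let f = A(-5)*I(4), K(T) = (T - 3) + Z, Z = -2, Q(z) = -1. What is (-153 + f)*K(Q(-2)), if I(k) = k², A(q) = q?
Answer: 1398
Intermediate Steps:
K(T) = -5 + T (K(T) = (T - 3) - 2 = (-3 + T) - 2 = -5 + T)
f = -80 (f = -5*4² = -5*16 = -80)
(-153 + f)*K(Q(-2)) = (-153 - 80)*(-5 - 1) = -233*(-6) = 1398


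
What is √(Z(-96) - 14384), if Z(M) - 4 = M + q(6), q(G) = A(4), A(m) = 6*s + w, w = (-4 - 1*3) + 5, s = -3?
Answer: 4*I*√906 ≈ 120.4*I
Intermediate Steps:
w = -2 (w = (-4 - 3) + 5 = -7 + 5 = -2)
A(m) = -20 (A(m) = 6*(-3) - 2 = -18 - 2 = -20)
q(G) = -20
Z(M) = -16 + M (Z(M) = 4 + (M - 20) = 4 + (-20 + M) = -16 + M)
√(Z(-96) - 14384) = √((-16 - 96) - 14384) = √(-112 - 14384) = √(-14496) = 4*I*√906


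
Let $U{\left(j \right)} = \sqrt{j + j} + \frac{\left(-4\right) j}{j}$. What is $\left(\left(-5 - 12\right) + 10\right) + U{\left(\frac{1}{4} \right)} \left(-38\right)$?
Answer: $145 - 19 \sqrt{2} \approx 118.13$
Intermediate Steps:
$U{\left(j \right)} = -4 + \sqrt{2} \sqrt{j}$ ($U{\left(j \right)} = \sqrt{2 j} - 4 = \sqrt{2} \sqrt{j} - 4 = -4 + \sqrt{2} \sqrt{j}$)
$\left(\left(-5 - 12\right) + 10\right) + U{\left(\frac{1}{4} \right)} \left(-38\right) = \left(\left(-5 - 12\right) + 10\right) + \left(-4 + \sqrt{2} \sqrt{\frac{1}{4}}\right) \left(-38\right) = \left(-17 + 10\right) + \left(-4 + \frac{\sqrt{2}}{2}\right) \left(-38\right) = -7 + \left(-4 + \sqrt{2} \cdot \frac{1}{2}\right) \left(-38\right) = -7 + \left(-4 + \frac{\sqrt{2}}{2}\right) \left(-38\right) = -7 + \left(152 - 19 \sqrt{2}\right) = 145 - 19 \sqrt{2}$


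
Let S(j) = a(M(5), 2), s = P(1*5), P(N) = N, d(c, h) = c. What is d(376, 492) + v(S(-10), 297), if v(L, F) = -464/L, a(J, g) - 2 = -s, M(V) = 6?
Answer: 1592/3 ≈ 530.67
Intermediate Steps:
s = 5 (s = 1*5 = 5)
a(J, g) = -3 (a(J, g) = 2 - 1*5 = 2 - 5 = -3)
S(j) = -3
d(376, 492) + v(S(-10), 297) = 376 - 464/(-3) = 376 - 464*(-⅓) = 376 + 464/3 = 1592/3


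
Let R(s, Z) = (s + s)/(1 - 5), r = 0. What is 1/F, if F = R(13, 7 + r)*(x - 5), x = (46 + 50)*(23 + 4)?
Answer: -2/33631 ≈ -5.9469e-5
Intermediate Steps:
R(s, Z) = -s/2 (R(s, Z) = (2*s)/(-4) = (2*s)*(-¼) = -s/2)
x = 2592 (x = 96*27 = 2592)
F = -33631/2 (F = (-½*13)*(2592 - 5) = -13/2*2587 = -33631/2 ≈ -16816.)
1/F = 1/(-33631/2) = -2/33631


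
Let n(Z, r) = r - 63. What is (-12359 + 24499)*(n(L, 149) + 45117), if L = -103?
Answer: 548764420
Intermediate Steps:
n(Z, r) = -63 + r
(-12359 + 24499)*(n(L, 149) + 45117) = (-12359 + 24499)*((-63 + 149) + 45117) = 12140*(86 + 45117) = 12140*45203 = 548764420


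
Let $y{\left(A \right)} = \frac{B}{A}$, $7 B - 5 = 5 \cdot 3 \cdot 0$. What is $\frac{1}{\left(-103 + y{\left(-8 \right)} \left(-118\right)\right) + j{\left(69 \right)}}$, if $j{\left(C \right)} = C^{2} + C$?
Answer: $\frac{28}{132651} \approx 0.00021108$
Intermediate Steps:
$B = \frac{5}{7}$ ($B = \frac{5}{7} + \frac{5 \cdot 3 \cdot 0}{7} = \frac{5}{7} + \frac{15 \cdot 0}{7} = \frac{5}{7} + \frac{1}{7} \cdot 0 = \frac{5}{7} + 0 = \frac{5}{7} \approx 0.71429$)
$y{\left(A \right)} = \frac{5}{7 A}$
$j{\left(C \right)} = C + C^{2}$
$\frac{1}{\left(-103 + y{\left(-8 \right)} \left(-118\right)\right) + j{\left(69 \right)}} = \frac{1}{\left(-103 + \frac{5}{7 \left(-8\right)} \left(-118\right)\right) + 69 \left(1 + 69\right)} = \frac{1}{\left(-103 + \frac{5}{7} \left(- \frac{1}{8}\right) \left(-118\right)\right) + 69 \cdot 70} = \frac{1}{\left(-103 - - \frac{295}{28}\right) + 4830} = \frac{1}{\left(-103 + \frac{295}{28}\right) + 4830} = \frac{1}{- \frac{2589}{28} + 4830} = \frac{1}{\frac{132651}{28}} = \frac{28}{132651}$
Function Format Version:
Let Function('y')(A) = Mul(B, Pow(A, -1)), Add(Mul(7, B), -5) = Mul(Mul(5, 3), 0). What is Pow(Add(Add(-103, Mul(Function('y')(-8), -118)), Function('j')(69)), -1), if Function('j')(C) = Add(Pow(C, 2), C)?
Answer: Rational(28, 132651) ≈ 0.00021108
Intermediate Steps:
B = Rational(5, 7) (B = Add(Rational(5, 7), Mul(Rational(1, 7), Mul(Mul(5, 3), 0))) = Add(Rational(5, 7), Mul(Rational(1, 7), Mul(15, 0))) = Add(Rational(5, 7), Mul(Rational(1, 7), 0)) = Add(Rational(5, 7), 0) = Rational(5, 7) ≈ 0.71429)
Function('y')(A) = Mul(Rational(5, 7), Pow(A, -1))
Function('j')(C) = Add(C, Pow(C, 2))
Pow(Add(Add(-103, Mul(Function('y')(-8), -118)), Function('j')(69)), -1) = Pow(Add(Add(-103, Mul(Mul(Rational(5, 7), Pow(-8, -1)), -118)), Mul(69, Add(1, 69))), -1) = Pow(Add(Add(-103, Mul(Mul(Rational(5, 7), Rational(-1, 8)), -118)), Mul(69, 70)), -1) = Pow(Add(Add(-103, Mul(Rational(-5, 56), -118)), 4830), -1) = Pow(Add(Add(-103, Rational(295, 28)), 4830), -1) = Pow(Add(Rational(-2589, 28), 4830), -1) = Pow(Rational(132651, 28), -1) = Rational(28, 132651)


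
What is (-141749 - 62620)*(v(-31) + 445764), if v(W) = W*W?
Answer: -91296741525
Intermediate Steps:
v(W) = W²
(-141749 - 62620)*(v(-31) + 445764) = (-141749 - 62620)*((-31)² + 445764) = -204369*(961 + 445764) = -204369*446725 = -91296741525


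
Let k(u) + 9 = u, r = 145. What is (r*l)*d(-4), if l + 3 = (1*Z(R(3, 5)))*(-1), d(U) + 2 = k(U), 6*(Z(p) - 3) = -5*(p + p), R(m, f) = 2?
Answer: 5800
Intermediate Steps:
Z(p) = 3 - 5*p/3 (Z(p) = 3 + (-5*(p + p))/6 = 3 + (-10*p)/6 = 3 - 5*p/3)
k(u) = -9 + u
d(U) = -11 + U (d(U) = -2 + (-9 + U) = -11 + U)
l = -8/3 (l = -3 + (1*(3 - 5/3*2))*(-1) = -3 + (1*(3 - 10/3))*(-1) = -3 + (1*(-1/3))*(-1) = -3 - 1/3*(-1) = -3 + 1/3 = -8/3 ≈ -2.6667)
(r*l)*d(-4) = (145*(-8/3))*(-11 - 4) = -1160/3*(-15) = 5800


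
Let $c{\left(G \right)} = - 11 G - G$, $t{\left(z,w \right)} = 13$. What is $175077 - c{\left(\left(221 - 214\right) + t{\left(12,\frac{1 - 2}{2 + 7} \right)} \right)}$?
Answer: $175317$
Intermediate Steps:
$c{\left(G \right)} = - 12 G$
$175077 - c{\left(\left(221 - 214\right) + t{\left(12,\frac{1 - 2}{2 + 7} \right)} \right)} = 175077 - - 12 \left(\left(221 - 214\right) + 13\right) = 175077 - - 12 \left(7 + 13\right) = 175077 - \left(-12\right) 20 = 175077 - -240 = 175077 + 240 = 175317$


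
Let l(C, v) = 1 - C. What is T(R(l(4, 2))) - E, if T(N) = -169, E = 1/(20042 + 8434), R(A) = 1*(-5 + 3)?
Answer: -4812445/28476 ≈ -169.00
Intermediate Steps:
R(A) = -2 (R(A) = 1*(-2) = -2)
E = 1/28476 ≈ 3.5117e-5
T(R(l(4, 2))) - E = -169 - 1*1/28476 = -169 - 1/28476 = -4812445/28476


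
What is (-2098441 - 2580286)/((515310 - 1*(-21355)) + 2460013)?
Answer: -4678727/2996678 ≈ -1.5613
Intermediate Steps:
(-2098441 - 2580286)/((515310 - 1*(-21355)) + 2460013) = -4678727/((515310 + 21355) + 2460013) = -4678727/(536665 + 2460013) = -4678727/2996678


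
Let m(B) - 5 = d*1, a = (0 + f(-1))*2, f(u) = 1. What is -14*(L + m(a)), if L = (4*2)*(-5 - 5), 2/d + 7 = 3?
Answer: 1057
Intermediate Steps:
d = -½ (d = 2/(-7 + 3) = 2/(-4) = 2*(-¼) = -½ ≈ -0.50000)
L = -80 (L = 8*(-10) = -80)
a = 2 (a = (0 + 1)*2 = 1*2 = 2)
m(B) = 9/2 (m(B) = 5 - ½*1 = 5 - ½ = 9/2)
-14*(L + m(a)) = -14*(-80 + 9/2) = -14*(-151/2) = 1057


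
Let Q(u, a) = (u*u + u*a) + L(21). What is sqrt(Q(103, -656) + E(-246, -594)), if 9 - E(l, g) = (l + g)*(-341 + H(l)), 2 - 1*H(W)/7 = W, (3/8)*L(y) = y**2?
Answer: sqrt(1116026) ≈ 1056.4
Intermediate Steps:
L(y) = 8*y**2/3
H(W) = 14 - 7*W
E(l, g) = 9 - (-327 - 7*l)*(g + l) (E(l, g) = 9 - (l + g)*(-341 + (14 - 7*l)) = 9 - (g + l)*(-327 - 7*l) = 9 - (-327 - 7*l)*(g + l))
Q(u, a) = 1176 + u**2 + a*u (Q(u, a) = (u*u + u*a) + (8/3)*21**2 = (u**2 + a*u) + (8/3)*441 = (u**2 + a*u) + 1176 = 1176 + u**2 + a*u)
sqrt(Q(103, -656) + E(-246, -594)) = sqrt((1176 + 103**2 - 656*103) + (9 + 7*(-246)**2 + 327*(-594) + 327*(-246) + 7*(-594)*(-246))) = sqrt((1176 + 10609 - 67568) + (9 + 7*60516 - 194238 - 80442 + 1022868)) = sqrt(-55783 + (9 + 423612 - 194238 - 80442 + 1022868)) = sqrt(-55783 + 1171809) = sqrt(1116026)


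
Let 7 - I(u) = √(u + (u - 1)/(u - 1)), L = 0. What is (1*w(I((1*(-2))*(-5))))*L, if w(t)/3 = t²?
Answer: 0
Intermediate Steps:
I(u) = 7 - √(1 + u) (I(u) = 7 - √(u + (u - 1)/(u - 1)) = 7 - √(u + (-1 + u)/(-1 + u)) = 7 - √(u + 1) = 7 - √(1 + u))
w(t) = 3*t²
(1*w(I((1*(-2))*(-5))))*L = (1*(3*(7 - √(1 + (1*(-2))*(-5)))²))*0 = (1*(3*(7 - √(1 - 2*(-5)))²))*0 = (1*(3*(7 - √(1 + 10))²))*0 = (1*(3*(7 - √11)²))*0 = (3*(7 - √11)²)*0 = 0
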